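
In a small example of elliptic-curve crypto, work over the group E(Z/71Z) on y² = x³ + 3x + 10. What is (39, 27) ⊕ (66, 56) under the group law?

(14, 13)

(39, 27) + (66, 56). λ = (56 - 27)/(66 - 39) ≡ 29/27 mod 71. 27⁻¹ ≡ 50 (mod 71), so λ ≡ 30.
  x = λ² - 39 - 66 = 900 - 105 ≡ 14; y = λ·(39 - 14) - 27 ≡ 13. → (14, 13)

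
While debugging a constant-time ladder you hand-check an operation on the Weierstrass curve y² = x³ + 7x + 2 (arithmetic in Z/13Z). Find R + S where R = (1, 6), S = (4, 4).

(7, 11)

(1, 6) + (4, 4). λ = (4 - 6)/(4 - 1) ≡ 11/3 mod 13. 3⁻¹ ≡ 9 (mod 13) since 3·9 = 27 ≡ 1, so λ ≡ 8.
  x = λ² - 1 - 4 = 64 - 5 ≡ 7; y = λ·(1 - 7) - 6 ≡ 11. → (7, 11)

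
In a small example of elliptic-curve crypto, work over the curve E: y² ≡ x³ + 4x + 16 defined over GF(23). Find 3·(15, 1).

(5, 0)

Write G = (15, 1).
Repeated addition: build up to 3G.
2G: tangent at (15, 1): λ = (3·15² + 4)/(2·1) ≡ 12/2. 2⁻¹ ≡ 12 (mod 23) since 2·12 = 24 ≡ 1, so λ ≡ 12·12 ≡ 6.
  x = λ² - 15 - 15 = 36 - 30 ≡ 6; y = λ·(15 - 6) - 1 ≡ 7. → (6, 7)
3G: (6, 7) + (15, 1). λ = (1 - 7)/(15 - 6) ≡ 17/9 mod 23. 9⁻¹ ≡ 18 (mod 23), so λ ≡ 7.
  x = λ² - 6 - 15 = 49 - 21 ≡ 5; y = λ·(6 - 5) - 7 ≡ 0. → (5, 0)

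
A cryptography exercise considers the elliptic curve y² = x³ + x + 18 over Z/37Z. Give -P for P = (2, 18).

(2, 19)

-(2, 18) = (2, -18 mod 37) = (2, 19).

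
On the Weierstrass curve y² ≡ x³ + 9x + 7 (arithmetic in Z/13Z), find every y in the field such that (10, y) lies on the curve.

none

x³ + 9x + 7 = 1097 ≡ 5 (mod 13).
5 is a non-residue mod 13; no y exists.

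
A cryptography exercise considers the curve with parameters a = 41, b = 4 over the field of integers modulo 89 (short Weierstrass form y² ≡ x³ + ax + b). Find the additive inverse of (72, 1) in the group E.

(72, 88)

-(72, 1) = (72, -1 mod 89) = (72, 88).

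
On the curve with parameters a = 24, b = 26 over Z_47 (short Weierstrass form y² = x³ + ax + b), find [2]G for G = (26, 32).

(45, 8)

tangent at (26, 32): λ = (3·26² + 24)/(2·32) ≡ 31/17. 17⁻¹ ≡ 36 (mod 47), so λ ≡ 31·36 ≡ 35.
  x = λ² - 26 - 26 = 1225 - 52 ≡ 45; y = λ·(26 - 45) - 32 ≡ 8. → (45, 8)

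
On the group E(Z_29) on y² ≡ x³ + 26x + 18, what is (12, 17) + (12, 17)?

tangent at (12, 17): λ = (3·12² + 26)/(2·17) ≡ 23/5. 5⁻¹ ≡ 6 (mod 29) since 5·6 = 30 ≡ 1, so λ ≡ 23·6 ≡ 22.
  x = λ² - 12 - 12 = 484 - 24 ≡ 25; y = λ·(12 - 25) - 17 ≡ 16. → (25, 16)

(25, 16)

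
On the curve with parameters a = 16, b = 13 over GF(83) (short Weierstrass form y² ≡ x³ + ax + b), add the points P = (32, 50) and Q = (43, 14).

(32, 50) + (43, 14). λ = (14 - 50)/(43 - 32) ≡ 47/11 mod 83. 11⁻¹ ≡ 68 (mod 83), so λ ≡ 42.
  x = λ² - 32 - 43 = 1764 - 75 ≡ 29; y = λ·(32 - 29) - 50 ≡ 76. → (29, 76)

(29, 76)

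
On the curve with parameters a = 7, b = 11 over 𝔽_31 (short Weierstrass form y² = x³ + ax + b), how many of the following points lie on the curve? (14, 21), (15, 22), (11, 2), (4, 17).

(14, 21): 21² ≡ 7, rhs ≡ 1 → off.
(15, 22): 22² ≡ 19, rhs ≡ 19 → on.
(11, 2): 2² ≡ 4, rhs ≡ 24 → off.
(4, 17): 17² ≡ 10, rhs ≡ 10 → on.

2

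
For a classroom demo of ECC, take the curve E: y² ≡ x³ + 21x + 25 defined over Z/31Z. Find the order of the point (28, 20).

2P: tangent at (28, 20): λ = (3·28² + 21)/(2·20) ≡ 17/9. 9⁻¹ ≡ 7 (mod 31) since 9·7 = 63 ≡ 1, so λ ≡ 17·7 ≡ 26.
  x = λ² - 28 - 28 = 676 - 56 ≡ 0; y = λ·(28 - 0) - 20 ≡ 26. → (0, 26)
3P: (0, 26) + (28, 20). λ = (20 - 26)/(28 - 0) ≡ 25/28 mod 31. 28⁻¹ ≡ 10 (mod 31) since 28·10 = 280 ≡ 1, so λ ≡ 2.
  x = λ² - 0 - 28 = 4 - 28 ≡ 7; y = λ·(0 - 7) - 26 ≡ 22. → (7, 22)
4P: (7, 22) + (28, 20). λ = (20 - 22)/(28 - 7) ≡ 29/21 mod 31. 21⁻¹ ≡ 3 (mod 31), so λ ≡ 25.
  x = λ² - 7 - 28 = 625 - 35 ≡ 1; y = λ·(7 - 1) - 22 ≡ 4. → (1, 4)
5P: (1, 4) + (28, 20). λ = (20 - 4)/(28 - 1) ≡ 16/27 mod 31. 27⁻¹ ≡ 23 (mod 31), so λ ≡ 27.
  x = λ² - 1 - 28 = 729 - 29 ≡ 18; y = λ·(1 - 18) - 4 ≡ 2. → (18, 2)
6P: (18, 2) + (28, 20). λ = (20 - 2)/(28 - 18) ≡ 18/10 mod 31. 10⁻¹ ≡ 28 (mod 31), so λ ≡ 8.
  x = λ² - 18 - 28 = 64 - 46 ≡ 18; y = λ·(18 - 18) - 2 ≡ 29. → (18, 29)
7P: (18, 29) + (28, 20). λ = (20 - 29)/(28 - 18) ≡ 22/10 mod 31. 10⁻¹ ≡ 28 (mod 31), so λ ≡ 27.
  x = λ² - 18 - 28 = 729 - 46 ≡ 1; y = λ·(18 - 1) - 29 ≡ 27. → (1, 27)
8P: (1, 27) + (28, 20). λ = (20 - 27)/(28 - 1) ≡ 24/27 mod 31. 27⁻¹ ≡ 23 (mod 31), so λ ≡ 25.
  x = λ² - 1 - 28 = 625 - 29 ≡ 7; y = λ·(1 - 7) - 27 ≡ 9. → (7, 9)
9P: (7, 9) + (28, 20). λ = (20 - 9)/(28 - 7) ≡ 11/21 mod 31. 21⁻¹ ≡ 3 (mod 31), so λ ≡ 2.
  x = λ² - 7 - 28 = 4 - 35 ≡ 0; y = λ·(7 - 0) - 9 ≡ 5. → (0, 5)
10P: (0, 5) + (28, 20). λ = (20 - 5)/(28 - 0) ≡ 15/28 mod 31. 28⁻¹ ≡ 10 (mod 31), so λ ≡ 26.
  x = λ² - 0 - 28 = 676 - 28 ≡ 28; y = λ·(0 - 28) - 5 ≡ 11. → (28, 11)
11P: (28, 11) + (28, 20): same x and y₁ ≡ -y₂, so the sum is ∞.
11P = ∞, so the order is 11.

11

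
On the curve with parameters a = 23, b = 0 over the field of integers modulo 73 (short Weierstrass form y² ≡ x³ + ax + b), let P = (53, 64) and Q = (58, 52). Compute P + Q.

(53, 64) + (58, 52). λ = (52 - 64)/(58 - 53) ≡ 61/5 mod 73. 5⁻¹ ≡ 44 (mod 73), so λ ≡ 56.
  x = λ² - 53 - 58 = 3136 - 111 ≡ 32; y = λ·(53 - 32) - 64 ≡ 17. → (32, 17)

(32, 17)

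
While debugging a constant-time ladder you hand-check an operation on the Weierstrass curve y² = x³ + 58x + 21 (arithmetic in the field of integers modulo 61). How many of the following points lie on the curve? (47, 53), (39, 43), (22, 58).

1

(47, 53): 53² ≡ 3, rhs ≡ 3 → on.
(39, 43): 43² ≡ 19, rhs ≡ 53 → off.
(22, 58): 58² ≡ 9, rhs ≡ 50 → off.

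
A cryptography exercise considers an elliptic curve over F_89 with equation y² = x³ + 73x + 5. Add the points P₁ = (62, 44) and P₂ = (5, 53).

(62, 44) + (5, 53). λ = (53 - 44)/(5 - 62) ≡ 9/32 mod 89. 32⁻¹ ≡ 64 (mod 89), so λ ≡ 42.
  x = λ² - 62 - 5 = 1764 - 67 ≡ 6; y = λ·(62 - 6) - 44 ≡ 83. → (6, 83)

(6, 83)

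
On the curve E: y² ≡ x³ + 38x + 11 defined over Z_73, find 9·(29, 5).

(32, 59)

Write G = (29, 5).
Double-and-add on 9 = (1001)₂. Start with G = (29, 5) for the leading 1-bit.
double: tangent at (29, 5): λ = (3·29² + 38)/(2·5) ≡ 6/10. 10⁻¹ ≡ 22 (mod 73) since 10·22 = 220 ≡ 1, so λ ≡ 6·22 ≡ 59.
  x = λ² - 29 - 29 = 3481 - 58 ≡ 65; y = λ·(29 - 65) - 5 ≡ 61. → (65, 61)
double: tangent at (65, 61): λ = (3·65² + 38)/(2·61) ≡ 11/49. 49⁻¹ ≡ 3 (mod 73), so λ ≡ 11·3 ≡ 33.
  x = λ² - 65 - 65 = 1089 - 130 ≡ 10; y = λ·(65 - 10) - 61 ≡ 2. → (10, 2)
double: tangent at (10, 2): λ = (3·10² + 38)/(2·2) ≡ 46/4. 4⁻¹ ≡ 55 (mod 73), so λ ≡ 46·55 ≡ 48.
  x = λ² - 10 - 10 = 2304 - 20 ≡ 21; y = λ·(10 - 21) - 2 ≡ 54. → (21, 54)
add G: (21, 54) + (29, 5). λ = (5 - 54)/(29 - 21) ≡ 24/8 mod 73. 8⁻¹ ≡ 64 (mod 73) since 8·64 = 512 ≡ 1, so λ ≡ 3.
  x = λ² - 21 - 29 = 9 - 50 ≡ 32; y = λ·(21 - 32) - 54 ≡ 59. → (32, 59)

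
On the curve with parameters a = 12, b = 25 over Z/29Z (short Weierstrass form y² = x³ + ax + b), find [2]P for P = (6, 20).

(26, 7)

tangent at (6, 20): λ = (3·6² + 12)/(2·20) ≡ 4/11. 11⁻¹ ≡ 8 (mod 29) since 11·8 = 88 ≡ 1, so λ ≡ 4·8 ≡ 3.
  x = λ² - 6 - 6 = 9 - 12 ≡ 26; y = λ·(6 - 26) - 20 ≡ 7. → (26, 7)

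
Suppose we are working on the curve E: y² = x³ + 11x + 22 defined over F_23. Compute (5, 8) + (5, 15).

The two points share x = 5 and their y-coordinates satisfy 8 + 15 ≡ 0 (mod 23), so they are inverses. Their sum is 𝒪.

O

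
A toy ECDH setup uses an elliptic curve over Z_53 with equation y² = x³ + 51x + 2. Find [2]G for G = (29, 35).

tangent at (29, 35): λ = (3·29² + 51)/(2·35) ≡ 30/17. 17⁻¹ ≡ 25 (mod 53), so λ ≡ 30·25 ≡ 8.
  x = λ² - 29 - 29 = 64 - 58 ≡ 6; y = λ·(29 - 6) - 35 ≡ 43. → (6, 43)

(6, 43)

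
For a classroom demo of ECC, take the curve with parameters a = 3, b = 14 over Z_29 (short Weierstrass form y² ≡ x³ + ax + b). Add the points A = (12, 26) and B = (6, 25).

(7, 28)

(12, 26) + (6, 25). λ = (25 - 26)/(6 - 12) ≡ 28/23 mod 29. 23⁻¹ ≡ 24 (mod 29), so λ ≡ 5.
  x = λ² - 12 - 6 = 25 - 18 ≡ 7; y = λ·(12 - 7) - 26 ≡ 28. → (7, 28)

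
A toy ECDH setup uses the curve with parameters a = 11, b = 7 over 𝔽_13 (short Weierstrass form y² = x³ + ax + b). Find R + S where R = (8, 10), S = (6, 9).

(9, 9)

(8, 10) + (6, 9). λ = (9 - 10)/(6 - 8) ≡ 12/11 mod 13. 11⁻¹ ≡ 6 (mod 13) since 11·6 = 66 ≡ 1, so λ ≡ 7.
  x = λ² - 8 - 6 = 49 - 14 ≡ 9; y = λ·(8 - 9) - 10 ≡ 9. → (9, 9)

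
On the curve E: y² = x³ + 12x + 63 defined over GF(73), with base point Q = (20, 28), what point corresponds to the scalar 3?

Repeated addition: build up to 3Q.
2Q: tangent at (20, 28): λ = (3·20² + 12)/(2·28) ≡ 44/56. 56⁻¹ ≡ 30 (mod 73) since 56·30 = 1680 ≡ 1, so λ ≡ 44·30 ≡ 6.
  x = λ² - 20 - 20 = 36 - 40 ≡ 69; y = λ·(20 - 69) - 28 ≡ 43. → (69, 43)
3Q: (69, 43) + (20, 28). λ = (28 - 43)/(20 - 69) ≡ 58/24 mod 73. 24⁻¹ ≡ 70 (mod 73) since 24·70 = 1680 ≡ 1, so λ ≡ 45.
  x = λ² - 69 - 20 = 2025 - 89 ≡ 38; y = λ·(69 - 38) - 43 ≡ 38. → (38, 38)

(38, 38)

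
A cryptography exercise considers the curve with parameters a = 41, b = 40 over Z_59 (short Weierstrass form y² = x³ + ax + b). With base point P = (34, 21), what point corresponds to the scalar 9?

(2, 22)

Repeated addition: build up to 9P.
2P: tangent at (34, 21): λ = (3·34² + 41)/(2·21) ≡ 28/42. 42⁻¹ ≡ 52 (mod 59) since 42·52 = 2184 ≡ 1, so λ ≡ 28·52 ≡ 40.
  x = λ² - 34 - 34 = 1600 - 68 ≡ 57; y = λ·(34 - 57) - 21 ≡ 3. → (57, 3)
3P: (57, 3) + (34, 21). λ = (21 - 3)/(34 - 57) ≡ 18/36 mod 59. 36⁻¹ ≡ 41 (mod 59) since 36·41 = 1476 ≡ 1, so λ ≡ 30.
  x = λ² - 57 - 34 = 900 - 91 ≡ 42; y = λ·(57 - 42) - 3 ≡ 34. → (42, 34)
4P: (42, 34) + (34, 21). λ = (21 - 34)/(34 - 42) ≡ 46/51 mod 59. 51⁻¹ ≡ 22 (mod 59), so λ ≡ 9.
  x = λ² - 42 - 34 = 81 - 76 ≡ 5; y = λ·(42 - 5) - 34 ≡ 4. → (5, 4)
5P: (5, 4) + (34, 21). λ = (21 - 4)/(34 - 5) ≡ 17/29 mod 59. 29⁻¹ ≡ 57 (mod 59), so λ ≡ 25.
  x = λ² - 5 - 34 = 625 - 39 ≡ 55; y = λ·(5 - 55) - 4 ≡ 44. → (55, 44)
6P: (55, 44) + (34, 21). λ = (21 - 44)/(34 - 55) ≡ 36/38 mod 59. 38⁻¹ ≡ 14 (mod 59) since 38·14 = 532 ≡ 1, so λ ≡ 32.
  x = λ² - 55 - 34 = 1024 - 89 ≡ 50; y = λ·(55 - 50) - 44 ≡ 57. → (50, 57)
7P: (50, 57) + (34, 21). λ = (21 - 57)/(34 - 50) ≡ 23/43 mod 59. 43⁻¹ ≡ 11 (mod 59) since 43·11 = 473 ≡ 1, so λ ≡ 17.
  x = λ² - 50 - 34 = 289 - 84 ≡ 28; y = λ·(50 - 28) - 57 ≡ 22. → (28, 22)
8P: (28, 22) + (34, 21). λ = (21 - 22)/(34 - 28) ≡ 58/6 mod 59. 6⁻¹ ≡ 10 (mod 59) since 6·10 = 60 ≡ 1, so λ ≡ 49.
  x = λ² - 28 - 34 = 2401 - 62 ≡ 38; y = λ·(28 - 38) - 22 ≡ 19. → (38, 19)
9P: (38, 19) + (34, 21). λ = (21 - 19)/(34 - 38) ≡ 2/55 mod 59. 55⁻¹ ≡ 44 (mod 59), so λ ≡ 29.
  x = λ² - 38 - 34 = 841 - 72 ≡ 2; y = λ·(38 - 2) - 19 ≡ 22. → (2, 22)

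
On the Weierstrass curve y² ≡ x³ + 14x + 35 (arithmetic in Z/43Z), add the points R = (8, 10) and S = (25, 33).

(8, 10) + (25, 33). λ = (33 - 10)/(25 - 8) ≡ 23/17 mod 43. 17⁻¹ ≡ 38 (mod 43), so λ ≡ 14.
  x = λ² - 8 - 25 = 196 - 33 ≡ 34; y = λ·(8 - 34) - 10 ≡ 13. → (34, 13)

(34, 13)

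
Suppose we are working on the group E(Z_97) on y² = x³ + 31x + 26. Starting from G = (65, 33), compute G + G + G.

(76, 28)

Repeated addition: build up to 3G.
2G: tangent at (65, 33): λ = (3·65² + 31)/(2·33) ≡ 96/66. 66⁻¹ ≡ 25 (mod 97), so λ ≡ 96·25 ≡ 72.
  x = λ² - 65 - 65 = 5184 - 130 ≡ 10; y = λ·(65 - 10) - 33 ≡ 47. → (10, 47)
3G: (10, 47) + (65, 33). λ = (33 - 47)/(65 - 10) ≡ 83/55 mod 97. 55⁻¹ ≡ 30 (mod 97) since 55·30 = 1650 ≡ 1, so λ ≡ 65.
  x = λ² - 10 - 65 = 4225 - 75 ≡ 76; y = λ·(10 - 76) - 47 ≡ 28. → (76, 28)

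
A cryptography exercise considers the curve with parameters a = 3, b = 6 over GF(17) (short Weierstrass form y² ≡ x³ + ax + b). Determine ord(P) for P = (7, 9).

2P: tangent at (7, 9): λ = (3·7² + 3)/(2·9) ≡ 14/1. 1⁻¹ ≡ 1 (mod 17), so λ ≡ 14·1 ≡ 14.
  x = λ² - 7 - 7 = 196 - 14 ≡ 12; y = λ·(7 - 12) - 9 ≡ 6. → (12, 6)
3P: (12, 6) + (7, 9). λ = (9 - 6)/(7 - 12) ≡ 3/12 mod 17. 12⁻¹ ≡ 10 (mod 17), so λ ≡ 13.
  x = λ² - 12 - 7 = 169 - 19 ≡ 14; y = λ·(12 - 14) - 6 ≡ 2. → (14, 2)
4P: (14, 2) + (7, 9). λ = (9 - 2)/(7 - 14) ≡ 7/10 mod 17. 10⁻¹ ≡ 12 (mod 17), so λ ≡ 16.
  x = λ² - 14 - 7 = 256 - 21 ≡ 14; y = λ·(14 - 14) - 2 ≡ 15. → (14, 15)
5P: (14, 15) + (7, 9). λ = (9 - 15)/(7 - 14) ≡ 11/10 mod 17. 10⁻¹ ≡ 12 (mod 17), so λ ≡ 13.
  x = λ² - 14 - 7 = 169 - 21 ≡ 12; y = λ·(14 - 12) - 15 ≡ 11. → (12, 11)
6P: (12, 11) + (7, 9). λ = (9 - 11)/(7 - 12) ≡ 15/12 mod 17. 12⁻¹ ≡ 10 (mod 17), so λ ≡ 14.
  x = λ² - 12 - 7 = 196 - 19 ≡ 7; y = λ·(12 - 7) - 11 ≡ 8. → (7, 8)
7P: (7, 8) + (7, 9): same x and y₁ ≡ -y₂, so the sum is the point at infinity.
7P = the point at infinity, so the order is 7.

7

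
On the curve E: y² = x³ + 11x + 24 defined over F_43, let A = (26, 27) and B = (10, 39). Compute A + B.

(26, 27) + (10, 39). λ = (39 - 27)/(10 - 26) ≡ 12/27 mod 43. 27⁻¹ ≡ 8 (mod 43), so λ ≡ 10.
  x = λ² - 26 - 10 = 100 - 36 ≡ 21; y = λ·(26 - 21) - 27 ≡ 23. → (21, 23)

(21, 23)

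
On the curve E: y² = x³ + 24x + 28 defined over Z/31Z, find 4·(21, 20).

Write Q = (21, 20).
Double-and-add on 4 = (100)₂. Start with Q = (21, 20) for the leading 1-bit.
double: tangent at (21, 20): λ = (3·21² + 24)/(2·20) ≡ 14/9. 9⁻¹ ≡ 7 (mod 31) since 9·7 = 63 ≡ 1, so λ ≡ 14·7 ≡ 5.
  x = λ² - 21 - 21 = 25 - 42 ≡ 14; y = λ·(21 - 14) - 20 ≡ 15. → (14, 15)
double: tangent at (14, 15): λ = (3·14² + 24)/(2·15) ≡ 23/30. 30⁻¹ ≡ 30 (mod 31) since 30·30 = 900 ≡ 1, so λ ≡ 23·30 ≡ 8.
  x = λ² - 14 - 14 = 64 - 28 ≡ 5; y = λ·(14 - 5) - 15 ≡ 26. → (5, 26)

(5, 26)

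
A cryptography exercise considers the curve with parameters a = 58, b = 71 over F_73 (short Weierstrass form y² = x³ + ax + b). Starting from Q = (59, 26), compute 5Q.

(56, 42)

Repeated addition: build up to 5Q.
2Q: tangent at (59, 26): λ = (3·59² + 58)/(2·26) ≡ 62/52. 52⁻¹ ≡ 66 (mod 73), so λ ≡ 62·66 ≡ 4.
  x = λ² - 59 - 59 = 16 - 118 ≡ 44; y = λ·(59 - 44) - 26 ≡ 34. → (44, 34)
3Q: (44, 34) + (59, 26). λ = (26 - 34)/(59 - 44) ≡ 65/15 mod 73. 15⁻¹ ≡ 39 (mod 73), so λ ≡ 53.
  x = λ² - 44 - 59 = 2809 - 103 ≡ 5; y = λ·(44 - 5) - 34 ≡ 62. → (5, 62)
4Q: (5, 62) + (59, 26). λ = (26 - 62)/(59 - 5) ≡ 37/54 mod 73. 54⁻¹ ≡ 23 (mod 73), so λ ≡ 48.
  x = λ² - 5 - 59 = 2304 - 64 ≡ 50; y = λ·(5 - 50) - 62 ≡ 41. → (50, 41)
5Q: (50, 41) + (59, 26). λ = (26 - 41)/(59 - 50) ≡ 58/9 mod 73. 9⁻¹ ≡ 65 (mod 73), so λ ≡ 47.
  x = λ² - 50 - 59 = 2209 - 109 ≡ 56; y = λ·(50 - 56) - 41 ≡ 42. → (56, 42)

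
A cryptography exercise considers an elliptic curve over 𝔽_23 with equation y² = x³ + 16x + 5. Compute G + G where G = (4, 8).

tangent at (4, 8): λ = (3·4² + 16)/(2·8) ≡ 18/16. 16⁻¹ ≡ 13 (mod 23) since 16·13 = 208 ≡ 1, so λ ≡ 18·13 ≡ 4.
  x = λ² - 4 - 4 = 16 - 8 ≡ 8; y = λ·(4 - 8) - 8 ≡ 22. → (8, 22)

(8, 22)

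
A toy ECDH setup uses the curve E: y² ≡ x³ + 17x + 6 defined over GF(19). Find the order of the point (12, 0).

2

2P: (12, 0) + (12, 0): same x and y₁ ≡ -y₂, so the sum is O.
2P = O, so the order is 2.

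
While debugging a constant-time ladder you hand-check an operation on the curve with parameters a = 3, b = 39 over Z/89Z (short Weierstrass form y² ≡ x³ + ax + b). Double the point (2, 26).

tangent at (2, 26): λ = (3·2² + 3)/(2·26) ≡ 15/52. 52⁻¹ ≡ 12 (mod 89), so λ ≡ 15·12 ≡ 2.
  x = λ² - 2 - 2 = 4 - 4 ≡ 0; y = λ·(2 - 0) - 26 ≡ 67. → (0, 67)

(0, 67)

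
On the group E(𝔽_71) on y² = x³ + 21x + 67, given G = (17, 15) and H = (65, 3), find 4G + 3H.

(47, 9)

First 4G:
Repeated addition: build up to 4G.
2G: tangent at (17, 15): λ = (3·17² + 21)/(2·15) ≡ 36/30. 30⁻¹ ≡ 45 (mod 71), so λ ≡ 36·45 ≡ 58.
  x = λ² - 17 - 17 = 3364 - 34 ≡ 64; y = λ·(17 - 64) - 15 ≡ 28. → (64, 28)
3G: (64, 28) + (17, 15). λ = (15 - 28)/(17 - 64) ≡ 58/24 mod 71. 24⁻¹ ≡ 3 (mod 71) since 24·3 = 72 ≡ 1, so λ ≡ 32.
  x = λ² - 64 - 17 = 1024 - 81 ≡ 20; y = λ·(64 - 20) - 28 ≡ 31. → (20, 31)
4G: (20, 31) + (17, 15). λ = (15 - 31)/(17 - 20) ≡ 55/68 mod 71. 68⁻¹ ≡ 47 (mod 71) since 68·47 = 3196 ≡ 1, so λ ≡ 29.
  x = λ² - 20 - 17 = 841 - 37 ≡ 23; y = λ·(20 - 23) - 31 ≡ 24. → (23, 24)
4G = (23, 24).
Next 3H:
Repeated addition: build up to 3H.
2H: tangent at (65, 3): λ = (3·65² + 21)/(2·3) ≡ 58/6. 6⁻¹ ≡ 12 (mod 71), so λ ≡ 58·12 ≡ 57.
  x = λ² - 65 - 65 = 3249 - 130 ≡ 66; y = λ·(65 - 66) - 3 ≡ 11. → (66, 11)
3H: (66, 11) + (65, 3). λ = (3 - 11)/(65 - 66) ≡ 63/70 mod 71. 70⁻¹ ≡ 70 (mod 71), so λ ≡ 8.
  x = λ² - 66 - 65 = 64 - 131 ≡ 4; y = λ·(66 - 4) - 11 ≡ 59. → (4, 59)
3H = (4, 59).
Finally 4G + 3H:
(23, 24) + (4, 59). λ = (59 - 24)/(4 - 23) ≡ 35/52 mod 71. 52⁻¹ ≡ 56 (mod 71), so λ ≡ 43.
  x = λ² - 23 - 4 = 1849 - 27 ≡ 47; y = λ·(23 - 47) - 24 ≡ 9. → (47, 9)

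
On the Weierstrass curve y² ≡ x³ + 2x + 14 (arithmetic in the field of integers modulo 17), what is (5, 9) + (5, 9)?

(3, 9)

tangent at (5, 9): λ = (3·5² + 2)/(2·9) ≡ 9/1. 1⁻¹ ≡ 1 (mod 17) since 1·1 = 1 ≡ 1, so λ ≡ 9·1 ≡ 9.
  x = λ² - 5 - 5 = 81 - 10 ≡ 3; y = λ·(5 - 3) - 9 ≡ 9. → (3, 9)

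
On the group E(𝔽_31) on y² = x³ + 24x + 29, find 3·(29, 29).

Write P = (29, 29).
Repeated addition: build up to 3P.
2P: tangent at (29, 29): λ = (3·29² + 24)/(2·29) ≡ 5/27. 27⁻¹ ≡ 23 (mod 31), so λ ≡ 5·23 ≡ 22.
  x = λ² - 29 - 29 = 484 - 58 ≡ 23; y = λ·(29 - 23) - 29 ≡ 10. → (23, 10)
3P: (23, 10) + (29, 29). λ = (29 - 10)/(29 - 23) ≡ 19/6 mod 31. 6⁻¹ ≡ 26 (mod 31) since 6·26 = 156 ≡ 1, so λ ≡ 29.
  x = λ² - 23 - 29 = 841 - 52 ≡ 14; y = λ·(23 - 14) - 10 ≡ 3. → (14, 3)

(14, 3)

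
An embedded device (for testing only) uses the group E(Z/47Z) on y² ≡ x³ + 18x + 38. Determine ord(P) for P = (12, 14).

2P: tangent at (12, 14): λ = (3·12² + 18)/(2·14) ≡ 27/28. 28⁻¹ ≡ 42 (mod 47) since 28·42 = 1176 ≡ 1, so λ ≡ 27·42 ≡ 6.
  x = λ² - 12 - 12 = 36 - 24 ≡ 12; y = λ·(12 - 12) - 14 ≡ 33. → (12, 33)
3P: (12, 33) + (12, 14): same x and y₁ ≡ -y₂, so the sum is O.
3P = O, so the order is 3.

3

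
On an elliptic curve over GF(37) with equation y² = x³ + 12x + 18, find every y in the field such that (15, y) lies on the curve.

x³ + 12x + 18 = 3573 ≡ 21 (mod 37).
Square roots of 21 mod 37: 13 and 24 (since 13² = 169 ≡ 21).

13, 24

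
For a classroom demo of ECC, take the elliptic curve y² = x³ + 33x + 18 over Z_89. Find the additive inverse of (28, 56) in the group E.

(28, 33)

-(28, 56) = (28, -56 mod 89) = (28, 33).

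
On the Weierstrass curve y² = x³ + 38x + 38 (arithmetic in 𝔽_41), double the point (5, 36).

tangent at (5, 36): λ = (3·5² + 38)/(2·36) ≡ 31/31. 31⁻¹ ≡ 4 (mod 41), so λ ≡ 31·4 ≡ 1.
  x = λ² - 5 - 5 = 1 - 10 ≡ 32; y = λ·(5 - 32) - 36 ≡ 19. → (32, 19)

(32, 19)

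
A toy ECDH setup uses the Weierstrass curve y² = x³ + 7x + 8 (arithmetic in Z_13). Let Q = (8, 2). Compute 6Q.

Repeated addition: build up to 6Q.
2Q: tangent at (8, 2): λ = (3·8² + 7)/(2·2) ≡ 4/4. 4⁻¹ ≡ 10 (mod 13) since 4·10 = 40 ≡ 1, so λ ≡ 4·10 ≡ 1.
  x = λ² - 8 - 8 = 1 - 16 ≡ 11; y = λ·(8 - 11) - 2 ≡ 8. → (11, 8)
3Q: (11, 8) + (8, 2). λ = (2 - 8)/(8 - 11) ≡ 7/10 mod 13. 10⁻¹ ≡ 4 (mod 13) since 10·4 = 40 ≡ 1, so λ ≡ 2.
  x = λ² - 11 - 8 = 4 - 19 ≡ 11; y = λ·(11 - 11) - 8 ≡ 5. → (11, 5)
4Q: (11, 5) + (8, 2). λ = (2 - 5)/(8 - 11) ≡ 10/10 mod 13. 10⁻¹ ≡ 4 (mod 13) since 10·4 = 40 ≡ 1, so λ ≡ 1.
  x = λ² - 11 - 8 = 1 - 19 ≡ 8; y = λ·(11 - 8) - 5 ≡ 11. → (8, 11)
5Q: (8, 11) + (8, 2): same x and y₁ ≡ -y₂, so the sum is the point at infinity.
6Q: the point at infinity + (8, 2) = (8, 2) (identity).

(8, 2)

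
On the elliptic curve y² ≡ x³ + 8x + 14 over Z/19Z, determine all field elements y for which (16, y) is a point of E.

1, 18

x³ + 8x + 14 = 4238 ≡ 1 (mod 19).
Square roots of 1 mod 19: 1 and 18 (since 1² = 1 ≡ 1).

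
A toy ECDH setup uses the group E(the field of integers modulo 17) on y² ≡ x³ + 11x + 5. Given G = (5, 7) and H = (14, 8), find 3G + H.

First 3G:
Repeated addition: build up to 3G.
2G: tangent at (5, 7): λ = (3·5² + 11)/(2·7) ≡ 1/14. 14⁻¹ ≡ 11 (mod 17), so λ ≡ 1·11 ≡ 11.
  x = λ² - 5 - 5 = 121 - 10 ≡ 9; y = λ·(5 - 9) - 7 ≡ 0. → (9, 0)
3G: (9, 0) + (5, 7). λ = (7 - 0)/(5 - 9) ≡ 7/13 mod 17. 13⁻¹ ≡ 4 (mod 17), so λ ≡ 11.
  x = λ² - 9 - 5 = 121 - 14 ≡ 5; y = λ·(9 - 5) - 0 ≡ 10. → (5, 10)
3G = (5, 10).
Finally 3G + H:
(5, 10) + (14, 8). λ = (8 - 10)/(14 - 5) ≡ 15/9 mod 17. 9⁻¹ ≡ 2 (mod 17), so λ ≡ 13.
  x = λ² - 5 - 14 = 169 - 19 ≡ 14; y = λ·(5 - 14) - 10 ≡ 9. → (14, 9)

(14, 9)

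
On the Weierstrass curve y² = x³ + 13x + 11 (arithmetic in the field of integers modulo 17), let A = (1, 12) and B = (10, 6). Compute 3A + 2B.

(4, 12)

First 3A:
Repeated addition: build up to 3A.
2A: tangent at (1, 12): λ = (3·1² + 13)/(2·12) ≡ 16/7. 7⁻¹ ≡ 5 (mod 17), so λ ≡ 16·5 ≡ 12.
  x = λ² - 1 - 1 = 144 - 2 ≡ 6; y = λ·(1 - 6) - 12 ≡ 13. → (6, 13)
3A: (6, 13) + (1, 12). λ = (12 - 13)/(1 - 6) ≡ 16/12 mod 17. 12⁻¹ ≡ 10 (mod 17) since 12·10 = 120 ≡ 1, so λ ≡ 7.
  x = λ² - 6 - 1 = 49 - 7 ≡ 8; y = λ·(6 - 8) - 13 ≡ 7. → (8, 7)
3A = (8, 7).
Next 2B:
Repeated addition: build up to 2B.
2B: tangent at (10, 6): λ = (3·10² + 13)/(2·6) ≡ 7/12. 12⁻¹ ≡ 10 (mod 17) since 12·10 = 120 ≡ 1, so λ ≡ 7·10 ≡ 2.
  x = λ² - 10 - 10 = 4 - 20 ≡ 1; y = λ·(10 - 1) - 6 ≡ 12. → (1, 12)
2B = (1, 12).
Finally 3A + 2B:
(8, 7) + (1, 12). λ = (12 - 7)/(1 - 8) ≡ 5/10 mod 17. 10⁻¹ ≡ 12 (mod 17), so λ ≡ 9.
  x = λ² - 8 - 1 = 81 - 9 ≡ 4; y = λ·(8 - 4) - 7 ≡ 12. → (4, 12)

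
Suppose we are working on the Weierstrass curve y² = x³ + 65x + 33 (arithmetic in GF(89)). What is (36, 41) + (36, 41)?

tangent at (36, 41): λ = (3·36² + 65)/(2·41) ≡ 37/82. 82⁻¹ ≡ 38 (mod 89), so λ ≡ 37·38 ≡ 71.
  x = λ² - 36 - 36 = 5041 - 72 ≡ 74; y = λ·(36 - 74) - 41 ≡ 20. → (74, 20)

(74, 20)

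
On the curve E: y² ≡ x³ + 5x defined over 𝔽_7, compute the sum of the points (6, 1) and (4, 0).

(6, 6)

(6, 1) + (4, 0). λ = (0 - 1)/(4 - 6) ≡ 6/5 mod 7. 5⁻¹ ≡ 3 (mod 7) since 5·3 = 15 ≡ 1, so λ ≡ 4.
  x = λ² - 6 - 4 = 16 - 10 ≡ 6; y = λ·(6 - 6) - 1 ≡ 6. → (6, 6)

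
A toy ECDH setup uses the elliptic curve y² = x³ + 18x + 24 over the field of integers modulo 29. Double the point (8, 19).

(0, 13)

tangent at (8, 19): λ = (3·8² + 18)/(2·19) ≡ 7/9. 9⁻¹ ≡ 13 (mod 29), so λ ≡ 7·13 ≡ 4.
  x = λ² - 8 - 8 = 16 - 16 ≡ 0; y = λ·(8 - 0) - 19 ≡ 13. → (0, 13)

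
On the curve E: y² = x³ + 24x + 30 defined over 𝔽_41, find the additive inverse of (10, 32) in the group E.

-(10, 32) = (10, -32 mod 41) = (10, 9).

(10, 9)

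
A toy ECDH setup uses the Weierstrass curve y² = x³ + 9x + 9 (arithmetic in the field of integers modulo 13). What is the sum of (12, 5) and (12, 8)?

O

The two points share x = 12 and their y-coordinates satisfy 5 + 8 ≡ 0 (mod 13), so they are inverses. Their sum is the point at infinity.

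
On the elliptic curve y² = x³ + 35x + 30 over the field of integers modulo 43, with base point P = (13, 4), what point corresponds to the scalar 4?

Double-and-add on 4 = (100)₂. Start with P = (13, 4) for the leading 1-bit.
double: tangent at (13, 4): λ = (3·13² + 35)/(2·4) ≡ 26/8. 8⁻¹ ≡ 27 (mod 43), so λ ≡ 26·27 ≡ 14.
  x = λ² - 13 - 13 = 196 - 26 ≡ 41; y = λ·(13 - 41) - 4 ≡ 34. → (41, 34)
double: tangent at (41, 34): λ = (3·41² + 35)/(2·34) ≡ 4/25. 25⁻¹ ≡ 31 (mod 43), so λ ≡ 4·31 ≡ 38.
  x = λ² - 41 - 41 = 1444 - 82 ≡ 29; y = λ·(41 - 29) - 34 ≡ 35. → (29, 35)

(29, 35)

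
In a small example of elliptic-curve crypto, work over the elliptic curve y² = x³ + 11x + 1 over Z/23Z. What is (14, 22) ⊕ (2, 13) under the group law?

(14, 22) + (2, 13). λ = (13 - 22)/(2 - 14) ≡ 14/11 mod 23. 11⁻¹ ≡ 21 (mod 23) since 11·21 = 231 ≡ 1, so λ ≡ 18.
  x = λ² - 14 - 2 = 324 - 16 ≡ 9; y = λ·(14 - 9) - 22 ≡ 22. → (9, 22)

(9, 22)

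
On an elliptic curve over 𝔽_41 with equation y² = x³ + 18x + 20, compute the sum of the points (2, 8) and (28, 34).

(2, 8) + (28, 34). λ = (34 - 8)/(28 - 2) ≡ 26/26 mod 41. 26⁻¹ ≡ 30 (mod 41) since 26·30 = 780 ≡ 1, so λ ≡ 1.
  x = λ² - 2 - 28 = 1 - 30 ≡ 12; y = λ·(2 - 12) - 8 ≡ 23. → (12, 23)

(12, 23)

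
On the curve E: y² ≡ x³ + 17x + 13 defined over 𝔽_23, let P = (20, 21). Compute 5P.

(5, 19)

Repeated addition: build up to 5P.
2P: tangent at (20, 21): λ = (3·20² + 17)/(2·21) ≡ 21/19. 19⁻¹ ≡ 17 (mod 23) since 19·17 = 323 ≡ 1, so λ ≡ 21·17 ≡ 12.
  x = λ² - 20 - 20 = 144 - 40 ≡ 12; y = λ·(20 - 12) - 21 ≡ 6. → (12, 6)
3P: (12, 6) + (20, 21). λ = (21 - 6)/(20 - 12) ≡ 15/8 mod 23. 8⁻¹ ≡ 3 (mod 23) since 8·3 = 24 ≡ 1, so λ ≡ 22.
  x = λ² - 12 - 20 = 484 - 32 ≡ 15; y = λ·(12 - 15) - 6 ≡ 20. → (15, 20)
4P: (15, 20) + (20, 21). λ = (21 - 20)/(20 - 15) ≡ 1/5 mod 23. 5⁻¹ ≡ 14 (mod 23), so λ ≡ 14.
  x = λ² - 15 - 20 = 196 - 35 ≡ 0; y = λ·(15 - 0) - 20 ≡ 6. → (0, 6)
5P: (0, 6) + (20, 21). λ = (21 - 6)/(20 - 0) ≡ 15/20 mod 23. 20⁻¹ ≡ 15 (mod 23), so λ ≡ 18.
  x = λ² - 0 - 20 = 324 - 20 ≡ 5; y = λ·(0 - 5) - 6 ≡ 19. → (5, 19)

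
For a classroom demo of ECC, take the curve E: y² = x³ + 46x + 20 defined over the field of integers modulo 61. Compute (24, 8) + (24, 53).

The two points share x = 24 and their y-coordinates satisfy 8 + 53 ≡ 0 (mod 61), so they are inverses. Their sum is O.

O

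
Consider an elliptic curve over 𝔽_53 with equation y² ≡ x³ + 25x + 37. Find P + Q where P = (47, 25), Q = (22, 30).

(1, 40)

(47, 25) + (22, 30). λ = (30 - 25)/(22 - 47) ≡ 5/28 mod 53. 28⁻¹ ≡ 36 (mod 53), so λ ≡ 21.
  x = λ² - 47 - 22 = 441 - 69 ≡ 1; y = λ·(47 - 1) - 25 ≡ 40. → (1, 40)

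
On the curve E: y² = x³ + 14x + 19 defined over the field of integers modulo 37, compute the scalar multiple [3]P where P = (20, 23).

Repeated addition: build up to 3P.
2P: tangent at (20, 23): λ = (3·20² + 14)/(2·23) ≡ 30/9. 9⁻¹ ≡ 33 (mod 37), so λ ≡ 30·33 ≡ 28.
  x = λ² - 20 - 20 = 784 - 40 ≡ 4; y = λ·(20 - 4) - 23 ≡ 18. → (4, 18)
3P: (4, 18) + (20, 23). λ = (23 - 18)/(20 - 4) ≡ 5/16 mod 37. 16⁻¹ ≡ 7 (mod 37) since 16·7 = 112 ≡ 1, so λ ≡ 35.
  x = λ² - 4 - 20 = 1225 - 24 ≡ 17; y = λ·(4 - 17) - 18 ≡ 8. → (17, 8)

(17, 8)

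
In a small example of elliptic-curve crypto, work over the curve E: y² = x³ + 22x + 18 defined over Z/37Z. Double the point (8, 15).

(14, 31)

tangent at (8, 15): λ = (3·8² + 22)/(2·15) ≡ 29/30. 30⁻¹ ≡ 21 (mod 37), so λ ≡ 29·21 ≡ 17.
  x = λ² - 8 - 8 = 289 - 16 ≡ 14; y = λ·(8 - 14) - 15 ≡ 31. → (14, 31)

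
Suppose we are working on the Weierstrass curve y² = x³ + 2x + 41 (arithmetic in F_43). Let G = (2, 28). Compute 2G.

tangent at (2, 28): λ = (3·2² + 2)/(2·28) ≡ 14/13. 13⁻¹ ≡ 10 (mod 43), so λ ≡ 14·10 ≡ 11.
  x = λ² - 2 - 2 = 121 - 4 ≡ 31; y = λ·(2 - 31) - 28 ≡ 40. → (31, 40)

(31, 40)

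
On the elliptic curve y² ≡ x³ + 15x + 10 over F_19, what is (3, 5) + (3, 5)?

tangent at (3, 5): λ = (3·3² + 15)/(2·5) ≡ 4/10. 10⁻¹ ≡ 2 (mod 19), so λ ≡ 4·2 ≡ 8.
  x = λ² - 3 - 3 = 64 - 6 ≡ 1; y = λ·(3 - 1) - 5 ≡ 11. → (1, 11)

(1, 11)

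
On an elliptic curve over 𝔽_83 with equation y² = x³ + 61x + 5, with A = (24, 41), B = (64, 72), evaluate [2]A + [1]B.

(66, 60)

First 2A:
Repeated addition: build up to 2A.
2A: tangent at (24, 41): λ = (3·24² + 61)/(2·41) ≡ 46/82. 82⁻¹ ≡ 82 (mod 83), so λ ≡ 46·82 ≡ 37.
  x = λ² - 24 - 24 = 1369 - 48 ≡ 76; y = λ·(24 - 76) - 41 ≡ 27. → (76, 27)
2A = (76, 27).
Finally 2A + B:
(76, 27) + (64, 72). λ = (72 - 27)/(64 - 76) ≡ 45/71 mod 83. 71⁻¹ ≡ 76 (mod 83), so λ ≡ 17.
  x = λ² - 76 - 64 = 289 - 140 ≡ 66; y = λ·(76 - 66) - 27 ≡ 60. → (66, 60)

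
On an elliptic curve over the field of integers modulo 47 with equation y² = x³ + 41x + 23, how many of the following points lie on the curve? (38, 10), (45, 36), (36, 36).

3

(38, 10): 10² ≡ 6, rhs ≡ 6 → on.
(45, 36): 36² ≡ 27, rhs ≡ 27 → on.
(36, 36): 36² ≡ 27, rhs ≡ 27 → on.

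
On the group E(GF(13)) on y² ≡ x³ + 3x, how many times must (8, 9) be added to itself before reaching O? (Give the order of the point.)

10

2P: tangent at (8, 9): λ = (3·8² + 3)/(2·9) ≡ 0/5. 5⁻¹ ≡ 8 (mod 13) since 5·8 = 40 ≡ 1, so λ ≡ 0·8 ≡ 0.
  x = λ² - 8 - 8 = 0 - 16 ≡ 10; y = λ·(8 - 10) - 9 ≡ 4. → (10, 4)
3P: (10, 4) + (8, 9). λ = (9 - 4)/(8 - 10) ≡ 5/11 mod 13. 11⁻¹ ≡ 6 (mod 13), so λ ≡ 4.
  x = λ² - 10 - 8 = 16 - 18 ≡ 11; y = λ·(10 - 11) - 4 ≡ 5. → (11, 5)
4P: (11, 5) + (8, 9). λ = (9 - 5)/(8 - 11) ≡ 4/10 mod 13. 10⁻¹ ≡ 4 (mod 13), so λ ≡ 3.
  x = λ² - 11 - 8 = 9 - 19 ≡ 3; y = λ·(11 - 3) - 5 ≡ 6. → (3, 6)
5P: (3, 6) + (8, 9). λ = (9 - 6)/(8 - 3) ≡ 3/5 mod 13. 5⁻¹ ≡ 8 (mod 13), so λ ≡ 11.
  x = λ² - 3 - 8 = 121 - 11 ≡ 6; y = λ·(3 - 6) - 6 ≡ 0. → (6, 0)
6P: (6, 0) + (8, 9). λ = (9 - 0)/(8 - 6) ≡ 9/2 mod 13. 2⁻¹ ≡ 7 (mod 13), so λ ≡ 11.
  x = λ² - 6 - 8 = 121 - 14 ≡ 3; y = λ·(6 - 3) - 0 ≡ 7. → (3, 7)
7P: (3, 7) + (8, 9). λ = (9 - 7)/(8 - 3) ≡ 2/5 mod 13. 5⁻¹ ≡ 8 (mod 13), so λ ≡ 3.
  x = λ² - 3 - 8 = 9 - 11 ≡ 11; y = λ·(3 - 11) - 7 ≡ 8. → (11, 8)
8P: (11, 8) + (8, 9). λ = (9 - 8)/(8 - 11) ≡ 1/10 mod 13. 10⁻¹ ≡ 4 (mod 13), so λ ≡ 4.
  x = λ² - 11 - 8 = 16 - 19 ≡ 10; y = λ·(11 - 10) - 8 ≡ 9. → (10, 9)
9P: (10, 9) + (8, 9). λ = (9 - 9)/(8 - 10) ≡ 0/11 mod 13. 11⁻¹ ≡ 6 (mod 13) since 11·6 = 66 ≡ 1, so λ ≡ 0.
  x = λ² - 10 - 8 = 0 - 18 ≡ 8; y = λ·(10 - 8) - 9 ≡ 4. → (8, 4)
10P: (8, 4) + (8, 9): same x and y₁ ≡ -y₂, so the sum is O.
10P = O, so the order is 10.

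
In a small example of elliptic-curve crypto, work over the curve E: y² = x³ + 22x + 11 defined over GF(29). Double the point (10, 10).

tangent at (10, 10): λ = (3·10² + 22)/(2·10) ≡ 3/20. 20⁻¹ ≡ 16 (mod 29), so λ ≡ 3·16 ≡ 19.
  x = λ² - 10 - 10 = 361 - 20 ≡ 22; y = λ·(10 - 22) - 10 ≡ 23. → (22, 23)

(22, 23)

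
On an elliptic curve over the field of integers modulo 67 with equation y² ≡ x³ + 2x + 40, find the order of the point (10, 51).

9

2P: tangent at (10, 51): λ = (3·10² + 2)/(2·51) ≡ 34/35. 35⁻¹ ≡ 23 (mod 67) since 35·23 = 805 ≡ 1, so λ ≡ 34·23 ≡ 45.
  x = λ² - 10 - 10 = 2025 - 20 ≡ 62; y = λ·(10 - 62) - 51 ≡ 21. → (62, 21)
3P: (62, 21) + (10, 51). λ = (51 - 21)/(10 - 62) ≡ 30/15 mod 67. 15⁻¹ ≡ 9 (mod 67), so λ ≡ 2.
  x = λ² - 62 - 10 = 4 - 72 ≡ 66; y = λ·(62 - 66) - 21 ≡ 38. → (66, 38)
4P: (66, 38) + (10, 51). λ = (51 - 38)/(10 - 66) ≡ 13/11 mod 67. 11⁻¹ ≡ 61 (mod 67) since 11·61 = 671 ≡ 1, so λ ≡ 56.
  x = λ² - 66 - 10 = 3136 - 76 ≡ 45; y = λ·(66 - 45) - 38 ≡ 66. → (45, 66)
5P: (45, 66) + (10, 51). λ = (51 - 66)/(10 - 45) ≡ 52/32 mod 67. 32⁻¹ ≡ 44 (mod 67) since 32·44 = 1408 ≡ 1, so λ ≡ 10.
  x = λ² - 45 - 10 = 100 - 55 ≡ 45; y = λ·(45 - 45) - 66 ≡ 1. → (45, 1)
6P: (45, 1) + (10, 51). λ = (51 - 1)/(10 - 45) ≡ 50/32 mod 67. 32⁻¹ ≡ 44 (mod 67) since 32·44 = 1408 ≡ 1, so λ ≡ 56.
  x = λ² - 45 - 10 = 3136 - 55 ≡ 66; y = λ·(45 - 66) - 1 ≡ 29. → (66, 29)
7P: (66, 29) + (10, 51). λ = (51 - 29)/(10 - 66) ≡ 22/11 mod 67. 11⁻¹ ≡ 61 (mod 67), so λ ≡ 2.
  x = λ² - 66 - 10 = 4 - 76 ≡ 62; y = λ·(66 - 62) - 29 ≡ 46. → (62, 46)
8P: (62, 46) + (10, 51). λ = (51 - 46)/(10 - 62) ≡ 5/15 mod 67. 15⁻¹ ≡ 9 (mod 67) since 15·9 = 135 ≡ 1, so λ ≡ 45.
  x = λ² - 62 - 10 = 2025 - 72 ≡ 10; y = λ·(62 - 10) - 46 ≡ 16. → (10, 16)
9P: (10, 16) + (10, 51): same x and y₁ ≡ -y₂, so the sum is the point at infinity.
9P = the point at infinity, so the order is 9.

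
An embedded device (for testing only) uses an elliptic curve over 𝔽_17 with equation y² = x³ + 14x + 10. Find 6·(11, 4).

Write G = (11, 4).
Repeated addition: build up to 6G.
2G: tangent at (11, 4): λ = (3·11² + 14)/(2·4) ≡ 3/8. 8⁻¹ ≡ 15 (mod 17), so λ ≡ 3·15 ≡ 11.
  x = λ² - 11 - 11 = 121 - 22 ≡ 14; y = λ·(11 - 14) - 4 ≡ 14. → (14, 14)
3G: (14, 14) + (11, 4). λ = (4 - 14)/(11 - 14) ≡ 7/14 mod 17. 14⁻¹ ≡ 11 (mod 17), so λ ≡ 9.
  x = λ² - 14 - 11 = 81 - 25 ≡ 5; y = λ·(14 - 5) - 14 ≡ 16. → (5, 16)
4G: (5, 16) + (11, 4). λ = (4 - 16)/(11 - 5) ≡ 5/6 mod 17. 6⁻¹ ≡ 3 (mod 17) since 6·3 = 18 ≡ 1, so λ ≡ 15.
  x = λ² - 5 - 11 = 225 - 16 ≡ 5; y = λ·(5 - 5) - 16 ≡ 1. → (5, 1)
5G: (5, 1) + (11, 4). λ = (4 - 1)/(11 - 5) ≡ 3/6 mod 17. 6⁻¹ ≡ 3 (mod 17), so λ ≡ 9.
  x = λ² - 5 - 11 = 81 - 16 ≡ 14; y = λ·(5 - 14) - 1 ≡ 3. → (14, 3)
6G: (14, 3) + (11, 4). λ = (4 - 3)/(11 - 14) ≡ 1/14 mod 17. 14⁻¹ ≡ 11 (mod 17), so λ ≡ 11.
  x = λ² - 14 - 11 = 121 - 25 ≡ 11; y = λ·(14 - 11) - 3 ≡ 13. → (11, 13)

(11, 13)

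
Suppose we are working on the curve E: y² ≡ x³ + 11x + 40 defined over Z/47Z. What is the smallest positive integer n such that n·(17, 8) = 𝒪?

2P: tangent at (17, 8): λ = (3·17² + 11)/(2·8) ≡ 32/16. 16⁻¹ ≡ 3 (mod 47), so λ ≡ 32·3 ≡ 2.
  x = λ² - 17 - 17 = 4 - 34 ≡ 17; y = λ·(17 - 17) - 8 ≡ 39. → (17, 39)
3P: (17, 39) + (17, 8): same x and y₁ ≡ -y₂, so the sum is 𝒪.
3P = 𝒪, so the order is 3.

3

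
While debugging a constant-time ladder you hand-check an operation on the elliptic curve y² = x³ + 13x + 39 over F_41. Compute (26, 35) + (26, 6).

O

The two points share x = 26 and their y-coordinates satisfy 35 + 6 ≡ 0 (mod 41), so they are inverses. Their sum is 𝒪.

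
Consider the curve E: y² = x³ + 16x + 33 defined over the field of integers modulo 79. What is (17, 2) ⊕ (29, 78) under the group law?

(17, 2) + (29, 78). λ = (78 - 2)/(29 - 17) ≡ 76/12 mod 79. 12⁻¹ ≡ 33 (mod 79) since 12·33 = 396 ≡ 1, so λ ≡ 59.
  x = λ² - 17 - 29 = 3481 - 46 ≡ 38; y = λ·(17 - 38) - 2 ≡ 23. → (38, 23)

(38, 23)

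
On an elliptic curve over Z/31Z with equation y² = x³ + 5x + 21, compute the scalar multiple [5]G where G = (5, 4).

Double-and-add on 5 = (101)₂. Start with G = (5, 4) for the leading 1-bit.
double: tangent at (5, 4): λ = (3·5² + 5)/(2·4) ≡ 18/8. 8⁻¹ ≡ 4 (mod 31), so λ ≡ 18·4 ≡ 10.
  x = λ² - 5 - 5 = 100 - 10 ≡ 28; y = λ·(5 - 28) - 4 ≡ 14. → (28, 14)
double: tangent at (28, 14): λ = (3·28² + 5)/(2·14) ≡ 1/28. 28⁻¹ ≡ 10 (mod 31), so λ ≡ 1·10 ≡ 10.
  x = λ² - 28 - 28 = 100 - 56 ≡ 13; y = λ·(28 - 13) - 14 ≡ 12. → (13, 12)
add G: (13, 12) + (5, 4). λ = (4 - 12)/(5 - 13) ≡ 23/23 mod 31. 23⁻¹ ≡ 27 (mod 31) since 23·27 = 621 ≡ 1, so λ ≡ 1.
  x = λ² - 13 - 5 = 1 - 18 ≡ 14; y = λ·(13 - 14) - 12 ≡ 18. → (14, 18)

(14, 18)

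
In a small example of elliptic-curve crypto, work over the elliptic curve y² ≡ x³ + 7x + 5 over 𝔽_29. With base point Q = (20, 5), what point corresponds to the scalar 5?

(1, 10)

Double-and-add on 5 = (101)₂. Start with Q = (20, 5) for the leading 1-bit.
double: tangent at (20, 5): λ = (3·20² + 7)/(2·5) ≡ 18/10. 10⁻¹ ≡ 3 (mod 29) since 10·3 = 30 ≡ 1, so λ ≡ 18·3 ≡ 25.
  x = λ² - 20 - 20 = 625 - 40 ≡ 5; y = λ·(20 - 5) - 5 ≡ 22. → (5, 22)
double: tangent at (5, 22): λ = (3·5² + 7)/(2·22) ≡ 24/15. 15⁻¹ ≡ 2 (mod 29), so λ ≡ 24·2 ≡ 19.
  x = λ² - 5 - 5 = 361 - 10 ≡ 3; y = λ·(5 - 3) - 22 ≡ 16. → (3, 16)
add Q: (3, 16) + (20, 5). λ = (5 - 16)/(20 - 3) ≡ 18/17 mod 29. 17⁻¹ ≡ 12 (mod 29) since 17·12 = 204 ≡ 1, so λ ≡ 13.
  x = λ² - 3 - 20 = 169 - 23 ≡ 1; y = λ·(3 - 1) - 16 ≡ 10. → (1, 10)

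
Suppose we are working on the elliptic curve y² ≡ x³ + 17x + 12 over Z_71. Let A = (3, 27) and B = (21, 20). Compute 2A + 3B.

(33, 67)

First 2A:
Repeated addition: build up to 2A.
2A: tangent at (3, 27): λ = (3·3² + 17)/(2·27) ≡ 44/54. 54⁻¹ ≡ 25 (mod 71) since 54·25 = 1350 ≡ 1, so λ ≡ 44·25 ≡ 35.
  x = λ² - 3 - 3 = 1225 - 6 ≡ 12; y = λ·(3 - 12) - 27 ≡ 13. → (12, 13)
2A = (12, 13).
Next 3B:
Repeated addition: build up to 3B.
2B: tangent at (21, 20): λ = (3·21² + 17)/(2·20) ≡ 62/40. 40⁻¹ ≡ 16 (mod 71), so λ ≡ 62·16 ≡ 69.
  x = λ² - 21 - 21 = 4761 - 42 ≡ 33; y = λ·(21 - 33) - 20 ≡ 4. → (33, 4)
3B: (33, 4) + (21, 20). λ = (20 - 4)/(21 - 33) ≡ 16/59 mod 71. 59⁻¹ ≡ 65 (mod 71), so λ ≡ 46.
  x = λ² - 33 - 21 = 2116 - 54 ≡ 3; y = λ·(33 - 3) - 4 ≡ 27. → (3, 27)
3B = (3, 27).
Finally 2A + 3B:
(12, 13) + (3, 27). λ = (27 - 13)/(3 - 12) ≡ 14/62 mod 71. 62⁻¹ ≡ 63 (mod 71) since 62·63 = 3906 ≡ 1, so λ ≡ 30.
  x = λ² - 12 - 3 = 900 - 15 ≡ 33; y = λ·(12 - 33) - 13 ≡ 67. → (33, 67)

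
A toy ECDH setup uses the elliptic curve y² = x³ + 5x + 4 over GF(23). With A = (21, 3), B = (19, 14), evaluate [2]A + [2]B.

First 2A:
Repeated addition: build up to 2A.
2A: tangent at (21, 3): λ = (3·21² + 5)/(2·3) ≡ 17/6. 6⁻¹ ≡ 4 (mod 23) since 6·4 = 24 ≡ 1, so λ ≡ 17·4 ≡ 22.
  x = λ² - 21 - 21 = 484 - 42 ≡ 5; y = λ·(21 - 5) - 3 ≡ 4. → (5, 4)
2A = (5, 4).
Next 2B:
Repeated addition: build up to 2B.
2B: tangent at (19, 14): λ = (3·19² + 5)/(2·14) ≡ 7/5. 5⁻¹ ≡ 14 (mod 23), so λ ≡ 7·14 ≡ 6.
  x = λ² - 19 - 19 = 36 - 38 ≡ 21; y = λ·(19 - 21) - 14 ≡ 20. → (21, 20)
2B = (21, 20).
Finally 2A + 2B:
(5, 4) + (21, 20). λ = (20 - 4)/(21 - 5) ≡ 16/16 mod 23. 16⁻¹ ≡ 13 (mod 23), so λ ≡ 1.
  x = λ² - 5 - 21 = 1 - 26 ≡ 21; y = λ·(5 - 21) - 4 ≡ 3. → (21, 3)

(21, 3)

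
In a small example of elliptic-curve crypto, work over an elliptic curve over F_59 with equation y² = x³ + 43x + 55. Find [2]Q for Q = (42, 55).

tangent at (42, 55): λ = (3·42² + 43)/(2·55) ≡ 25/51. 51⁻¹ ≡ 22 (mod 59) since 51·22 = 1122 ≡ 1, so λ ≡ 25·22 ≡ 19.
  x = λ² - 42 - 42 = 361 - 84 ≡ 41; y = λ·(42 - 41) - 55 ≡ 23. → (41, 23)

(41, 23)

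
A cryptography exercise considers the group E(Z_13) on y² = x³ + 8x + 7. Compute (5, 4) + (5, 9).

The two points share x = 5 and their y-coordinates satisfy 4 + 9 ≡ 0 (mod 13), so they are inverses. Their sum is O.

O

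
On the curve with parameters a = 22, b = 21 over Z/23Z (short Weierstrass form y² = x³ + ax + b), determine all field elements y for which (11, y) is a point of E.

none

x³ + 22x + 21 = 1594 ≡ 7 (mod 23).
7 is a non-residue mod 23; no y exists.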